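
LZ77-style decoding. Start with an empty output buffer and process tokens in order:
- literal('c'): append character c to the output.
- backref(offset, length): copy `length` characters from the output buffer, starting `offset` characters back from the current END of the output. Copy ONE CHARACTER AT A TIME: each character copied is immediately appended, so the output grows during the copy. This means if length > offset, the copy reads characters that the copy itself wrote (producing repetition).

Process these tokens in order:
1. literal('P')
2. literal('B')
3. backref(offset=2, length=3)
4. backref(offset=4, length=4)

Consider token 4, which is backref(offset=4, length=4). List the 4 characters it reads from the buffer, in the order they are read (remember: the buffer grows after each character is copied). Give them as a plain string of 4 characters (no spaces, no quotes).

Token 1: literal('P'). Output: "P"
Token 2: literal('B'). Output: "PB"
Token 3: backref(off=2, len=3) (overlapping!). Copied 'PBP' from pos 0. Output: "PBPBP"
Token 4: backref(off=4, len=4). Buffer before: "PBPBP" (len 5)
  byte 1: read out[1]='B', append. Buffer now: "PBPBPB"
  byte 2: read out[2]='P', append. Buffer now: "PBPBPBP"
  byte 3: read out[3]='B', append. Buffer now: "PBPBPBPB"
  byte 4: read out[4]='P', append. Buffer now: "PBPBPBPBP"

Answer: BPBP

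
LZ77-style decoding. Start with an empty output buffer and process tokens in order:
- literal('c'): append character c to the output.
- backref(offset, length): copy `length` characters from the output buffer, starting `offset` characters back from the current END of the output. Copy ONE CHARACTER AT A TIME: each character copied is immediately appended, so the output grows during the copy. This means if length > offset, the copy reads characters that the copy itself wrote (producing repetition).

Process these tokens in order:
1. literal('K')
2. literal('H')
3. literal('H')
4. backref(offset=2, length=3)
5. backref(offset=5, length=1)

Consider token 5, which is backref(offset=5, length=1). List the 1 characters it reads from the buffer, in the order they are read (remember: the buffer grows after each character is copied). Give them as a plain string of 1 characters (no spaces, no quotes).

Token 1: literal('K'). Output: "K"
Token 2: literal('H'). Output: "KH"
Token 3: literal('H'). Output: "KHH"
Token 4: backref(off=2, len=3) (overlapping!). Copied 'HHH' from pos 1. Output: "KHHHHH"
Token 5: backref(off=5, len=1). Buffer before: "KHHHHH" (len 6)
  byte 1: read out[1]='H', append. Buffer now: "KHHHHHH"

Answer: H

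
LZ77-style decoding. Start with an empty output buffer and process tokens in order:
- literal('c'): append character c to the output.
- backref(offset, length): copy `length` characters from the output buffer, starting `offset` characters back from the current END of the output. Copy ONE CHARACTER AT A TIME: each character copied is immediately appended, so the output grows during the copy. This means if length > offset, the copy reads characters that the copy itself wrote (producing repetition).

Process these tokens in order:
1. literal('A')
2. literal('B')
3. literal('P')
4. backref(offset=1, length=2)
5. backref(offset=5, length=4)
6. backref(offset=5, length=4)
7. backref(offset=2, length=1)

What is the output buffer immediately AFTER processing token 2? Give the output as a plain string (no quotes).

Token 1: literal('A'). Output: "A"
Token 2: literal('B'). Output: "AB"

Answer: AB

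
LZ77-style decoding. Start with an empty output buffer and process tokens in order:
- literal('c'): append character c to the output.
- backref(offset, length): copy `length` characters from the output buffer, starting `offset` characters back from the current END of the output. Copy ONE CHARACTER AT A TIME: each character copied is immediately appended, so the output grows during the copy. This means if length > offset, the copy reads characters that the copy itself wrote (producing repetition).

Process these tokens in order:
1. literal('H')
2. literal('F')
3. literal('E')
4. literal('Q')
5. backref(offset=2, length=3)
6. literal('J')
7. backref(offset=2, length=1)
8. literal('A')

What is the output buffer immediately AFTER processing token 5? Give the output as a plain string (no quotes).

Answer: HFEQEQE

Derivation:
Token 1: literal('H'). Output: "H"
Token 2: literal('F'). Output: "HF"
Token 3: literal('E'). Output: "HFE"
Token 4: literal('Q'). Output: "HFEQ"
Token 5: backref(off=2, len=3) (overlapping!). Copied 'EQE' from pos 2. Output: "HFEQEQE"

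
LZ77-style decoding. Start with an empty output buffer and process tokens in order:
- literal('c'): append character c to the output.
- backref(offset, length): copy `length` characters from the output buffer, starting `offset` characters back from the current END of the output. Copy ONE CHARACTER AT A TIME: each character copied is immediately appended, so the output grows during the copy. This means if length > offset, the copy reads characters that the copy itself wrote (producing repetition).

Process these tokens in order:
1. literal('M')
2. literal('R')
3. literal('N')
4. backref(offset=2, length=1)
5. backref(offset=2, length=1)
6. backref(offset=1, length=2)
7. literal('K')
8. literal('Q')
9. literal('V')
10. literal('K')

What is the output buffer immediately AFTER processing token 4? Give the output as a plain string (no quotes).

Answer: MRNR

Derivation:
Token 1: literal('M'). Output: "M"
Token 2: literal('R'). Output: "MR"
Token 3: literal('N'). Output: "MRN"
Token 4: backref(off=2, len=1). Copied 'R' from pos 1. Output: "MRNR"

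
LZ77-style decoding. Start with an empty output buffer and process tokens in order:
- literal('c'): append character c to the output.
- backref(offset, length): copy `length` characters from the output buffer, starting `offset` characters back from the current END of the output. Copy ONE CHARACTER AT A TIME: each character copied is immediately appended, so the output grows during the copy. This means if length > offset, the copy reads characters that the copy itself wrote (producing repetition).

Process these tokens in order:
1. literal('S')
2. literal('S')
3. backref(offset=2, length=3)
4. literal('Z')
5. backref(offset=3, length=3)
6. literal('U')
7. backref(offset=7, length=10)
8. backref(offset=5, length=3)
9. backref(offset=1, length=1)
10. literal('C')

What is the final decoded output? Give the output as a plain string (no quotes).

Token 1: literal('S'). Output: "S"
Token 2: literal('S'). Output: "SS"
Token 3: backref(off=2, len=3) (overlapping!). Copied 'SSS' from pos 0. Output: "SSSSS"
Token 4: literal('Z'). Output: "SSSSSZ"
Token 5: backref(off=3, len=3). Copied 'SSZ' from pos 3. Output: "SSSSSZSSZ"
Token 6: literal('U'). Output: "SSSSSZSSZU"
Token 7: backref(off=7, len=10) (overlapping!). Copied 'SSZSSZUSSZ' from pos 3. Output: "SSSSSZSSZUSSZSSZUSSZ"
Token 8: backref(off=5, len=3). Copied 'ZUS' from pos 15. Output: "SSSSSZSSZUSSZSSZUSSZZUS"
Token 9: backref(off=1, len=1). Copied 'S' from pos 22. Output: "SSSSSZSSZUSSZSSZUSSZZUSS"
Token 10: literal('C'). Output: "SSSSSZSSZUSSZSSZUSSZZUSSC"

Answer: SSSSSZSSZUSSZSSZUSSZZUSSC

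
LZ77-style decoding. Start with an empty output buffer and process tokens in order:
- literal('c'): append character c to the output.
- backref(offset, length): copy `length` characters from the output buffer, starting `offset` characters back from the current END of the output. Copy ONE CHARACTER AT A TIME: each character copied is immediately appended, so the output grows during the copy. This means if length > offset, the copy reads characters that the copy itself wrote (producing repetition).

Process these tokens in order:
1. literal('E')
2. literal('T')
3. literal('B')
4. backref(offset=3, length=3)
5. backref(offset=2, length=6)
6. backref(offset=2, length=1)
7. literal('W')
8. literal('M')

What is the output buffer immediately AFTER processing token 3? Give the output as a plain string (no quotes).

Answer: ETB

Derivation:
Token 1: literal('E'). Output: "E"
Token 2: literal('T'). Output: "ET"
Token 3: literal('B'). Output: "ETB"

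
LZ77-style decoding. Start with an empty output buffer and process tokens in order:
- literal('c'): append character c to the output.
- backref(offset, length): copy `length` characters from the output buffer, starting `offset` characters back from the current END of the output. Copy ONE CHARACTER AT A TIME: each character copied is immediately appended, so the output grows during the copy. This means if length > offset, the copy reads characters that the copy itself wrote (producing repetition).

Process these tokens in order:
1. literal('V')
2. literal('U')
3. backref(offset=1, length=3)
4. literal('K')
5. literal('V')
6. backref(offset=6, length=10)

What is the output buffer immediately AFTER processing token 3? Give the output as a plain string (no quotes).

Answer: VUUUU

Derivation:
Token 1: literal('V'). Output: "V"
Token 2: literal('U'). Output: "VU"
Token 3: backref(off=1, len=3) (overlapping!). Copied 'UUU' from pos 1. Output: "VUUUU"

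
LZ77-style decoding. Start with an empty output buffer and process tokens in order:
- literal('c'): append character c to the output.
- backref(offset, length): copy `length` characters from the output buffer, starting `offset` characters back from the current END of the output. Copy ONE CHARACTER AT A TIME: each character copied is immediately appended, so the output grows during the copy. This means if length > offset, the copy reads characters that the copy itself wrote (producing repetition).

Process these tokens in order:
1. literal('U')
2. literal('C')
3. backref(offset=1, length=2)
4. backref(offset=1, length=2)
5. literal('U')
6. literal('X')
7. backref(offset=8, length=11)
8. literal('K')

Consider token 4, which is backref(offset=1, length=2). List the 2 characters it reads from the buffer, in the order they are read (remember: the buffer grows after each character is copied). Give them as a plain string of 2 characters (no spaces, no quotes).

Token 1: literal('U'). Output: "U"
Token 2: literal('C'). Output: "UC"
Token 3: backref(off=1, len=2) (overlapping!). Copied 'CC' from pos 1. Output: "UCCC"
Token 4: backref(off=1, len=2). Buffer before: "UCCC" (len 4)
  byte 1: read out[3]='C', append. Buffer now: "UCCCC"
  byte 2: read out[4]='C', append. Buffer now: "UCCCCC"

Answer: CC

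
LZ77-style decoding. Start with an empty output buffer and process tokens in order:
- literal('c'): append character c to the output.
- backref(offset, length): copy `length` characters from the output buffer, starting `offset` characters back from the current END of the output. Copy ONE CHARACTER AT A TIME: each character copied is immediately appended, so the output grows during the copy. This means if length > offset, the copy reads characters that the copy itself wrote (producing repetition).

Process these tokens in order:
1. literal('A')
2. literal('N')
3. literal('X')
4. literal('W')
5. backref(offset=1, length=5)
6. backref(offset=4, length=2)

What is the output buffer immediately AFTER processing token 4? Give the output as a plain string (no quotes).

Answer: ANXW

Derivation:
Token 1: literal('A'). Output: "A"
Token 2: literal('N'). Output: "AN"
Token 3: literal('X'). Output: "ANX"
Token 4: literal('W'). Output: "ANXW"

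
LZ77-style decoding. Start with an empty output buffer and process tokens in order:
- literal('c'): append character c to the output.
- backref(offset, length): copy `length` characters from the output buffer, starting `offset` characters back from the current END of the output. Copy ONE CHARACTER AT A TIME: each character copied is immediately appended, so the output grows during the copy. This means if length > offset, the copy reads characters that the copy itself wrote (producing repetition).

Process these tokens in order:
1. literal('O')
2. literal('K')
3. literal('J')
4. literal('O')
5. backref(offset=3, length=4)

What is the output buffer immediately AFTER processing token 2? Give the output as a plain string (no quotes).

Token 1: literal('O'). Output: "O"
Token 2: literal('K'). Output: "OK"

Answer: OK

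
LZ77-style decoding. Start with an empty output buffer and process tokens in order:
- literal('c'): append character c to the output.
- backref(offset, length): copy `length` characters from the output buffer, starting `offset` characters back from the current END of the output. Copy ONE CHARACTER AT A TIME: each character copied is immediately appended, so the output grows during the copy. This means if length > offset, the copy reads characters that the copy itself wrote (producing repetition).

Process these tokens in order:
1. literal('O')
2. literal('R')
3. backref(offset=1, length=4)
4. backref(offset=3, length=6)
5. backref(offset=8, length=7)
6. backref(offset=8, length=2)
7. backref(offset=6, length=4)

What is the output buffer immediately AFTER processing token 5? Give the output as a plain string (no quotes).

Answer: ORRRRRRRRRRRRRRRRRR

Derivation:
Token 1: literal('O'). Output: "O"
Token 2: literal('R'). Output: "OR"
Token 3: backref(off=1, len=4) (overlapping!). Copied 'RRRR' from pos 1. Output: "ORRRRR"
Token 4: backref(off=3, len=6) (overlapping!). Copied 'RRRRRR' from pos 3. Output: "ORRRRRRRRRRR"
Token 5: backref(off=8, len=7). Copied 'RRRRRRR' from pos 4. Output: "ORRRRRRRRRRRRRRRRRR"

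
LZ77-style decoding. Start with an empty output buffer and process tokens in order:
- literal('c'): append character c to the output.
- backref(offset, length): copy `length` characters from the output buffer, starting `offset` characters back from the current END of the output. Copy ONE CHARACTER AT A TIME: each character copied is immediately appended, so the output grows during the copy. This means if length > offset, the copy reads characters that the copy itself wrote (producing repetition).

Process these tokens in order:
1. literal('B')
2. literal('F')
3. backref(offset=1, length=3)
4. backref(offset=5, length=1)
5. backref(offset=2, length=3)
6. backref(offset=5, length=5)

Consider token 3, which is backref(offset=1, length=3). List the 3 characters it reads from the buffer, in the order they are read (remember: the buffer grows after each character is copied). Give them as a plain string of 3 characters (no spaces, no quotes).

Answer: FFF

Derivation:
Token 1: literal('B'). Output: "B"
Token 2: literal('F'). Output: "BF"
Token 3: backref(off=1, len=3). Buffer before: "BF" (len 2)
  byte 1: read out[1]='F', append. Buffer now: "BFF"
  byte 2: read out[2]='F', append. Buffer now: "BFFF"
  byte 3: read out[3]='F', append. Buffer now: "BFFFF"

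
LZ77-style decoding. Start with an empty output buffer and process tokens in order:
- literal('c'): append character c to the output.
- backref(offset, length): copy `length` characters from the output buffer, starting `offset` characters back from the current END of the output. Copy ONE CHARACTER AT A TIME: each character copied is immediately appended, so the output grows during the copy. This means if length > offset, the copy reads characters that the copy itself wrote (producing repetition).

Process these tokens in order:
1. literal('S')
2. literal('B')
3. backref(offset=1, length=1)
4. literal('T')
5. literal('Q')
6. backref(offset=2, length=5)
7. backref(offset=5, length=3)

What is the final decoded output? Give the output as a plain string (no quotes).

Answer: SBBTQTQTQTTQT

Derivation:
Token 1: literal('S'). Output: "S"
Token 2: literal('B'). Output: "SB"
Token 3: backref(off=1, len=1). Copied 'B' from pos 1. Output: "SBB"
Token 4: literal('T'). Output: "SBBT"
Token 5: literal('Q'). Output: "SBBTQ"
Token 6: backref(off=2, len=5) (overlapping!). Copied 'TQTQT' from pos 3. Output: "SBBTQTQTQT"
Token 7: backref(off=5, len=3). Copied 'TQT' from pos 5. Output: "SBBTQTQTQTTQT"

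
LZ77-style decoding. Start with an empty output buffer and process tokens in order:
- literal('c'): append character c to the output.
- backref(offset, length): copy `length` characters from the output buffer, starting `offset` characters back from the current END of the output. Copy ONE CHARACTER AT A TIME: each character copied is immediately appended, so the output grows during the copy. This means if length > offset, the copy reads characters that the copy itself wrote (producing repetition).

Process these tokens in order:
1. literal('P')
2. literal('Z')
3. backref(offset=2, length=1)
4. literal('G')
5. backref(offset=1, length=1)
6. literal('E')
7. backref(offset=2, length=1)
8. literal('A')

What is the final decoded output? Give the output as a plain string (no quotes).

Token 1: literal('P'). Output: "P"
Token 2: literal('Z'). Output: "PZ"
Token 3: backref(off=2, len=1). Copied 'P' from pos 0. Output: "PZP"
Token 4: literal('G'). Output: "PZPG"
Token 5: backref(off=1, len=1). Copied 'G' from pos 3. Output: "PZPGG"
Token 6: literal('E'). Output: "PZPGGE"
Token 7: backref(off=2, len=1). Copied 'G' from pos 4. Output: "PZPGGEG"
Token 8: literal('A'). Output: "PZPGGEGA"

Answer: PZPGGEGA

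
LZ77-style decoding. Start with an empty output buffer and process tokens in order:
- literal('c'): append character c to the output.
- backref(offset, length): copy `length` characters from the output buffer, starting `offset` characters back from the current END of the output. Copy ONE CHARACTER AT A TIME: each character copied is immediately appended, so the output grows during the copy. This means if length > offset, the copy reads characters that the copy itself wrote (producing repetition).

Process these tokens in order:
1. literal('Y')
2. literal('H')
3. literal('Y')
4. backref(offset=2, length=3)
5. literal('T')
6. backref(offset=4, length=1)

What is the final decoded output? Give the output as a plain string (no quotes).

Answer: YHYHYHTH

Derivation:
Token 1: literal('Y'). Output: "Y"
Token 2: literal('H'). Output: "YH"
Token 3: literal('Y'). Output: "YHY"
Token 4: backref(off=2, len=3) (overlapping!). Copied 'HYH' from pos 1. Output: "YHYHYH"
Token 5: literal('T'). Output: "YHYHYHT"
Token 6: backref(off=4, len=1). Copied 'H' from pos 3. Output: "YHYHYHTH"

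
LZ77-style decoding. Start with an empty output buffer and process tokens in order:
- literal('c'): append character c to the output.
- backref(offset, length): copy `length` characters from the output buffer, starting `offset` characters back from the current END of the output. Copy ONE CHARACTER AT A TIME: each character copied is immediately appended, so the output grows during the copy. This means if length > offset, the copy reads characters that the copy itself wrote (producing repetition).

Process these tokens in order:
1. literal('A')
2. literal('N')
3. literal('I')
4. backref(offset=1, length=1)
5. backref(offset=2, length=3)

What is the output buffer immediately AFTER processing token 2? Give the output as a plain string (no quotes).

Answer: AN

Derivation:
Token 1: literal('A'). Output: "A"
Token 2: literal('N'). Output: "AN"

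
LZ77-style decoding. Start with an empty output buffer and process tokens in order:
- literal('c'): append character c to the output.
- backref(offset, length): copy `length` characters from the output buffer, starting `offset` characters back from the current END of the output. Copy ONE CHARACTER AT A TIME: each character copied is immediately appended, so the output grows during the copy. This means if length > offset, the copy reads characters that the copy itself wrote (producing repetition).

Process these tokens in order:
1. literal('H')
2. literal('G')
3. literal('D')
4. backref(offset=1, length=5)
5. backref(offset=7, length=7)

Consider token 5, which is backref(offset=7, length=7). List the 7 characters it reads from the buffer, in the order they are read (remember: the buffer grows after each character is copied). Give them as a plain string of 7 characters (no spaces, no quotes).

Token 1: literal('H'). Output: "H"
Token 2: literal('G'). Output: "HG"
Token 3: literal('D'). Output: "HGD"
Token 4: backref(off=1, len=5) (overlapping!). Copied 'DDDDD' from pos 2. Output: "HGDDDDDD"
Token 5: backref(off=7, len=7). Buffer before: "HGDDDDDD" (len 8)
  byte 1: read out[1]='G', append. Buffer now: "HGDDDDDDG"
  byte 2: read out[2]='D', append. Buffer now: "HGDDDDDDGD"
  byte 3: read out[3]='D', append. Buffer now: "HGDDDDDDGDD"
  byte 4: read out[4]='D', append. Buffer now: "HGDDDDDDGDDD"
  byte 5: read out[5]='D', append. Buffer now: "HGDDDDDDGDDDD"
  byte 6: read out[6]='D', append. Buffer now: "HGDDDDDDGDDDDD"
  byte 7: read out[7]='D', append. Buffer now: "HGDDDDDDGDDDDDD"

Answer: GDDDDDD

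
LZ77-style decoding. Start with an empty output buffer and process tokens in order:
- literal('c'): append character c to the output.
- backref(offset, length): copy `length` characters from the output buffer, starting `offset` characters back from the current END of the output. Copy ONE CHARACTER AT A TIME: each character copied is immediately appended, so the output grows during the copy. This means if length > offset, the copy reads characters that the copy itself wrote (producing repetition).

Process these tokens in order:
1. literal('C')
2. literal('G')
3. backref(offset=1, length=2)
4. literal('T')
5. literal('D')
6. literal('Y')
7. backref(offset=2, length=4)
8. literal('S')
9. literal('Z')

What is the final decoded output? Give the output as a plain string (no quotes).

Token 1: literal('C'). Output: "C"
Token 2: literal('G'). Output: "CG"
Token 3: backref(off=1, len=2) (overlapping!). Copied 'GG' from pos 1. Output: "CGGG"
Token 4: literal('T'). Output: "CGGGT"
Token 5: literal('D'). Output: "CGGGTD"
Token 6: literal('Y'). Output: "CGGGTDY"
Token 7: backref(off=2, len=4) (overlapping!). Copied 'DYDY' from pos 5. Output: "CGGGTDYDYDY"
Token 8: literal('S'). Output: "CGGGTDYDYDYS"
Token 9: literal('Z'). Output: "CGGGTDYDYDYSZ"

Answer: CGGGTDYDYDYSZ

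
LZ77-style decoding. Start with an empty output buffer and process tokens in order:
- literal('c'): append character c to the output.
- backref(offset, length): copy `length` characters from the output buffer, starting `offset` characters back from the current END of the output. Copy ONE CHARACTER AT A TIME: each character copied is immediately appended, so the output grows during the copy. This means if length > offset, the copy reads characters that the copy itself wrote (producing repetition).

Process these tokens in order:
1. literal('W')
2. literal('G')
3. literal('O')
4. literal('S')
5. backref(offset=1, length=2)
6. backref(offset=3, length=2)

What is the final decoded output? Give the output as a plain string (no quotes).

Token 1: literal('W'). Output: "W"
Token 2: literal('G'). Output: "WG"
Token 3: literal('O'). Output: "WGO"
Token 4: literal('S'). Output: "WGOS"
Token 5: backref(off=1, len=2) (overlapping!). Copied 'SS' from pos 3. Output: "WGOSSS"
Token 6: backref(off=3, len=2). Copied 'SS' from pos 3. Output: "WGOSSSSS"

Answer: WGOSSSSS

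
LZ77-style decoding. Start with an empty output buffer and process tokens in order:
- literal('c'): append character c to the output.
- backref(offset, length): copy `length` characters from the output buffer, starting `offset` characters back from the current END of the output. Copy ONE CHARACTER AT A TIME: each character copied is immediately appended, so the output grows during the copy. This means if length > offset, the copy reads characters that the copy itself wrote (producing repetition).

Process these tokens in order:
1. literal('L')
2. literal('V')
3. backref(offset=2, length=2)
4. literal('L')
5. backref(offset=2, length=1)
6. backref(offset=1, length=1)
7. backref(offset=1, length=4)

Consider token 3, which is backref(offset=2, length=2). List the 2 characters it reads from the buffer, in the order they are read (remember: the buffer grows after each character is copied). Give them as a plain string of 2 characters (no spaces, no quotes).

Token 1: literal('L'). Output: "L"
Token 2: literal('V'). Output: "LV"
Token 3: backref(off=2, len=2). Buffer before: "LV" (len 2)
  byte 1: read out[0]='L', append. Buffer now: "LVL"
  byte 2: read out[1]='V', append. Buffer now: "LVLV"

Answer: LV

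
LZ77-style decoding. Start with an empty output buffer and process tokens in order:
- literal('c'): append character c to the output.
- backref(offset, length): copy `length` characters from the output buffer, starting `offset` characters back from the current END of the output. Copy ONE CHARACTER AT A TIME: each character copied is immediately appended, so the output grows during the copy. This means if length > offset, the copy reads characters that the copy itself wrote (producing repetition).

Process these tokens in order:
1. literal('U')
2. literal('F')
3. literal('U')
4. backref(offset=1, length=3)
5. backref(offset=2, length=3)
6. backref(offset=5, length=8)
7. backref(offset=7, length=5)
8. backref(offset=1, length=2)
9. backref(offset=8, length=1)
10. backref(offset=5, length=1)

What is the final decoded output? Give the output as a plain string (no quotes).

Answer: UFUUUUUUUUUUUUUUUUUUUUUUUU

Derivation:
Token 1: literal('U'). Output: "U"
Token 2: literal('F'). Output: "UF"
Token 3: literal('U'). Output: "UFU"
Token 4: backref(off=1, len=3) (overlapping!). Copied 'UUU' from pos 2. Output: "UFUUUU"
Token 5: backref(off=2, len=3) (overlapping!). Copied 'UUU' from pos 4. Output: "UFUUUUUUU"
Token 6: backref(off=5, len=8) (overlapping!). Copied 'UUUUUUUU' from pos 4. Output: "UFUUUUUUUUUUUUUUU"
Token 7: backref(off=7, len=5). Copied 'UUUUU' from pos 10. Output: "UFUUUUUUUUUUUUUUUUUUUU"
Token 8: backref(off=1, len=2) (overlapping!). Copied 'UU' from pos 21. Output: "UFUUUUUUUUUUUUUUUUUUUUUU"
Token 9: backref(off=8, len=1). Copied 'U' from pos 16. Output: "UFUUUUUUUUUUUUUUUUUUUUUUU"
Token 10: backref(off=5, len=1). Copied 'U' from pos 20. Output: "UFUUUUUUUUUUUUUUUUUUUUUUUU"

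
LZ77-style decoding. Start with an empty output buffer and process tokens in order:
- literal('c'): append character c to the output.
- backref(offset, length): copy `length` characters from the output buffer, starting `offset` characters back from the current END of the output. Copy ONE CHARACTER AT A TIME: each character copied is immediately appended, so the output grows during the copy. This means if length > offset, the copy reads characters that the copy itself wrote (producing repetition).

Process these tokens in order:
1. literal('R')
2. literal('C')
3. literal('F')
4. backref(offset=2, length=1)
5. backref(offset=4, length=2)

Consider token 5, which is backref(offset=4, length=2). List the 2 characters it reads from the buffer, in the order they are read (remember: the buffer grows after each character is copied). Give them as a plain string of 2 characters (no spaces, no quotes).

Token 1: literal('R'). Output: "R"
Token 2: literal('C'). Output: "RC"
Token 3: literal('F'). Output: "RCF"
Token 4: backref(off=2, len=1). Copied 'C' from pos 1. Output: "RCFC"
Token 5: backref(off=4, len=2). Buffer before: "RCFC" (len 4)
  byte 1: read out[0]='R', append. Buffer now: "RCFCR"
  byte 2: read out[1]='C', append. Buffer now: "RCFCRC"

Answer: RC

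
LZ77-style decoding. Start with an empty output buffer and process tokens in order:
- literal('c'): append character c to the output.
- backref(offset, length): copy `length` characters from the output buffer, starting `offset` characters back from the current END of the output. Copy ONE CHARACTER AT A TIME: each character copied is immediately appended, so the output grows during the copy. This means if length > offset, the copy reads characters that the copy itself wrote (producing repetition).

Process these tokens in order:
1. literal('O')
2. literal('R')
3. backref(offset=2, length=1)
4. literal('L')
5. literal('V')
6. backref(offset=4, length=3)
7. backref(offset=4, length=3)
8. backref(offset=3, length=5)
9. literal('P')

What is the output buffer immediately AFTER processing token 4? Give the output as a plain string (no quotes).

Token 1: literal('O'). Output: "O"
Token 2: literal('R'). Output: "OR"
Token 3: backref(off=2, len=1). Copied 'O' from pos 0. Output: "ORO"
Token 4: literal('L'). Output: "OROL"

Answer: OROL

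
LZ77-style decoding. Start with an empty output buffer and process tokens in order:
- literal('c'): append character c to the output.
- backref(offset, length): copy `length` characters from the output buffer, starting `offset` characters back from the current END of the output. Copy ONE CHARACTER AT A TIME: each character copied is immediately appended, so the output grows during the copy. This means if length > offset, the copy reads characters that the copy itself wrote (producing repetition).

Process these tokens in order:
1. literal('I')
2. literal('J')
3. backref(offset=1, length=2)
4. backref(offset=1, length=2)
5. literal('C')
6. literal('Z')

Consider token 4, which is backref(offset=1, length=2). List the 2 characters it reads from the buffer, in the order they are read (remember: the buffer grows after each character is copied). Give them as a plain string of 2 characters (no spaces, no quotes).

Token 1: literal('I'). Output: "I"
Token 2: literal('J'). Output: "IJ"
Token 3: backref(off=1, len=2) (overlapping!). Copied 'JJ' from pos 1. Output: "IJJJ"
Token 4: backref(off=1, len=2). Buffer before: "IJJJ" (len 4)
  byte 1: read out[3]='J', append. Buffer now: "IJJJJ"
  byte 2: read out[4]='J', append. Buffer now: "IJJJJJ"

Answer: JJ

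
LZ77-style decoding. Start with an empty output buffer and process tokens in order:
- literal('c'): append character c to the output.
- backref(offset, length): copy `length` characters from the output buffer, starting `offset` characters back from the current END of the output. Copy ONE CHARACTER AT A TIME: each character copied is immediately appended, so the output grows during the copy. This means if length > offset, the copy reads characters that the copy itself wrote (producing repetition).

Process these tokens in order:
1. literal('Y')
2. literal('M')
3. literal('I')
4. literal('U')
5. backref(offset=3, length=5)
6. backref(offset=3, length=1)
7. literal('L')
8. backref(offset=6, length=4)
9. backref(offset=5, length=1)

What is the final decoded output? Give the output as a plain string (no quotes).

Token 1: literal('Y'). Output: "Y"
Token 2: literal('M'). Output: "YM"
Token 3: literal('I'). Output: "YMI"
Token 4: literal('U'). Output: "YMIU"
Token 5: backref(off=3, len=5) (overlapping!). Copied 'MIUMI' from pos 1. Output: "YMIUMIUMI"
Token 6: backref(off=3, len=1). Copied 'U' from pos 6. Output: "YMIUMIUMIU"
Token 7: literal('L'). Output: "YMIUMIUMIUL"
Token 8: backref(off=6, len=4). Copied 'IUMI' from pos 5. Output: "YMIUMIUMIULIUMI"
Token 9: backref(off=5, len=1). Copied 'L' from pos 10. Output: "YMIUMIUMIULIUMIL"

Answer: YMIUMIUMIULIUMIL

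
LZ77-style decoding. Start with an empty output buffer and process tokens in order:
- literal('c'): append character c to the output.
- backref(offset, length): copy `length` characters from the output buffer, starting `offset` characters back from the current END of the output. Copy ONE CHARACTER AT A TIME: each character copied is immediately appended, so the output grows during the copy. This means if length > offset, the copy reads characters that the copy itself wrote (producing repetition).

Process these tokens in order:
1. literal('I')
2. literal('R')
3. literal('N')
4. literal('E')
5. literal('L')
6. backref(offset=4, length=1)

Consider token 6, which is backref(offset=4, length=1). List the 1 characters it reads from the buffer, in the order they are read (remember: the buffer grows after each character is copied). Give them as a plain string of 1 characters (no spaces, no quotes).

Answer: R

Derivation:
Token 1: literal('I'). Output: "I"
Token 2: literal('R'). Output: "IR"
Token 3: literal('N'). Output: "IRN"
Token 4: literal('E'). Output: "IRNE"
Token 5: literal('L'). Output: "IRNEL"
Token 6: backref(off=4, len=1). Buffer before: "IRNEL" (len 5)
  byte 1: read out[1]='R', append. Buffer now: "IRNELR"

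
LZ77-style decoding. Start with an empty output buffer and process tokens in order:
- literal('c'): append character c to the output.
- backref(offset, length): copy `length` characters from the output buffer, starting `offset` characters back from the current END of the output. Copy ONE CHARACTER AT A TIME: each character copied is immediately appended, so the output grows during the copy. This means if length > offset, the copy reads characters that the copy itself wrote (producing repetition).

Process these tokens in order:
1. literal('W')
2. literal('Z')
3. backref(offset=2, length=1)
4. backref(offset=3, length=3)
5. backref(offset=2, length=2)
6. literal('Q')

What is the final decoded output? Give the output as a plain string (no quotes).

Answer: WZWWZWZWQ

Derivation:
Token 1: literal('W'). Output: "W"
Token 2: literal('Z'). Output: "WZ"
Token 3: backref(off=2, len=1). Copied 'W' from pos 0. Output: "WZW"
Token 4: backref(off=3, len=3). Copied 'WZW' from pos 0. Output: "WZWWZW"
Token 5: backref(off=2, len=2). Copied 'ZW' from pos 4. Output: "WZWWZWZW"
Token 6: literal('Q'). Output: "WZWWZWZWQ"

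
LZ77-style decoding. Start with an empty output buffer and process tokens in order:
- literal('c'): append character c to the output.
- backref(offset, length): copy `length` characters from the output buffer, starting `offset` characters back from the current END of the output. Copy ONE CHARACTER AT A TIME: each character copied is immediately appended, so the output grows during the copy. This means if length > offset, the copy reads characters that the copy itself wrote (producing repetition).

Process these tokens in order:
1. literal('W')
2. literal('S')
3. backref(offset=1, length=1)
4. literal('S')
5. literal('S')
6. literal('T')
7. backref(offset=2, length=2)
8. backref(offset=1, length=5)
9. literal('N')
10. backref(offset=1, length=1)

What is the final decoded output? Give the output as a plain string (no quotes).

Token 1: literal('W'). Output: "W"
Token 2: literal('S'). Output: "WS"
Token 3: backref(off=1, len=1). Copied 'S' from pos 1. Output: "WSS"
Token 4: literal('S'). Output: "WSSS"
Token 5: literal('S'). Output: "WSSSS"
Token 6: literal('T'). Output: "WSSSST"
Token 7: backref(off=2, len=2). Copied 'ST' from pos 4. Output: "WSSSSTST"
Token 8: backref(off=1, len=5) (overlapping!). Copied 'TTTTT' from pos 7. Output: "WSSSSTSTTTTTT"
Token 9: literal('N'). Output: "WSSSSTSTTTTTTN"
Token 10: backref(off=1, len=1). Copied 'N' from pos 13. Output: "WSSSSTSTTTTTTNN"

Answer: WSSSSTSTTTTTTNN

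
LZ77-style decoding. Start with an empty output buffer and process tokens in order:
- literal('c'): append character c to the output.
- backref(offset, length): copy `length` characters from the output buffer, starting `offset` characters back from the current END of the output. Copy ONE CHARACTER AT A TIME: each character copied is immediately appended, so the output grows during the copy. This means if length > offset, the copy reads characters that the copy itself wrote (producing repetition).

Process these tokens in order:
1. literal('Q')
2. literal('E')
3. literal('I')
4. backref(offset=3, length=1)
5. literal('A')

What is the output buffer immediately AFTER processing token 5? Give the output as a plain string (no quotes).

Token 1: literal('Q'). Output: "Q"
Token 2: literal('E'). Output: "QE"
Token 3: literal('I'). Output: "QEI"
Token 4: backref(off=3, len=1). Copied 'Q' from pos 0. Output: "QEIQ"
Token 5: literal('A'). Output: "QEIQA"

Answer: QEIQA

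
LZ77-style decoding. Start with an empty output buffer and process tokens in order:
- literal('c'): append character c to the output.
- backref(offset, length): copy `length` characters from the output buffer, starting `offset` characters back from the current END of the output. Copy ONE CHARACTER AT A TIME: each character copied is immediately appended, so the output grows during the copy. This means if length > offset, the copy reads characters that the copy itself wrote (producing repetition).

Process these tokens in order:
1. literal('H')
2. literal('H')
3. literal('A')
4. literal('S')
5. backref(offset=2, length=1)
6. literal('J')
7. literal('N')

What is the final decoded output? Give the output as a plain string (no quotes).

Token 1: literal('H'). Output: "H"
Token 2: literal('H'). Output: "HH"
Token 3: literal('A'). Output: "HHA"
Token 4: literal('S'). Output: "HHAS"
Token 5: backref(off=2, len=1). Copied 'A' from pos 2. Output: "HHASA"
Token 6: literal('J'). Output: "HHASAJ"
Token 7: literal('N'). Output: "HHASAJN"

Answer: HHASAJN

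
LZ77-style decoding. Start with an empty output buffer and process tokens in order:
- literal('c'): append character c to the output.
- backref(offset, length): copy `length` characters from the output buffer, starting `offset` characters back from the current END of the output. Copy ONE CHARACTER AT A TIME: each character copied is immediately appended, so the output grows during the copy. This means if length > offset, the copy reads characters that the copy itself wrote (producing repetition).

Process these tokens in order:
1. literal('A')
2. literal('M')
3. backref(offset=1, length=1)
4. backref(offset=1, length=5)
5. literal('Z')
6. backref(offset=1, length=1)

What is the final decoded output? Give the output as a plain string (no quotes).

Token 1: literal('A'). Output: "A"
Token 2: literal('M'). Output: "AM"
Token 3: backref(off=1, len=1). Copied 'M' from pos 1. Output: "AMM"
Token 4: backref(off=1, len=5) (overlapping!). Copied 'MMMMM' from pos 2. Output: "AMMMMMMM"
Token 5: literal('Z'). Output: "AMMMMMMMZ"
Token 6: backref(off=1, len=1). Copied 'Z' from pos 8. Output: "AMMMMMMMZZ"

Answer: AMMMMMMMZZ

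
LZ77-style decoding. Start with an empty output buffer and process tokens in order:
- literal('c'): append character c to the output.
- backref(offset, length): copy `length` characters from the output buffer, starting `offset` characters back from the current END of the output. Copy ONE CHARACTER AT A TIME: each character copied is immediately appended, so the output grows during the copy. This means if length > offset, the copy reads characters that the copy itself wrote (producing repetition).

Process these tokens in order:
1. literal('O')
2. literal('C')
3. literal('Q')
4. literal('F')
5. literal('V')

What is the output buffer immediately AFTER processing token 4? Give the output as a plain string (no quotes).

Token 1: literal('O'). Output: "O"
Token 2: literal('C'). Output: "OC"
Token 3: literal('Q'). Output: "OCQ"
Token 4: literal('F'). Output: "OCQF"

Answer: OCQF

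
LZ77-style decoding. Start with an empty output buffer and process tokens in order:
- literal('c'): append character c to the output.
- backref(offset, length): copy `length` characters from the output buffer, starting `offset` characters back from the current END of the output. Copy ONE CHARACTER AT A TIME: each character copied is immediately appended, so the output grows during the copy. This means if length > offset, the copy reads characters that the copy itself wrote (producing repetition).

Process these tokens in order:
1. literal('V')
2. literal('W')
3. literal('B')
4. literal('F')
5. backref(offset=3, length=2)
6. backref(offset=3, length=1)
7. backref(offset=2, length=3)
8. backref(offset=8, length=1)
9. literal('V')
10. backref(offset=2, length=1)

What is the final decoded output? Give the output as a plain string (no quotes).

Answer: VWBFWBFBFBBVB

Derivation:
Token 1: literal('V'). Output: "V"
Token 2: literal('W'). Output: "VW"
Token 3: literal('B'). Output: "VWB"
Token 4: literal('F'). Output: "VWBF"
Token 5: backref(off=3, len=2). Copied 'WB' from pos 1. Output: "VWBFWB"
Token 6: backref(off=3, len=1). Copied 'F' from pos 3. Output: "VWBFWBF"
Token 7: backref(off=2, len=3) (overlapping!). Copied 'BFB' from pos 5. Output: "VWBFWBFBFB"
Token 8: backref(off=8, len=1). Copied 'B' from pos 2. Output: "VWBFWBFBFBB"
Token 9: literal('V'). Output: "VWBFWBFBFBBV"
Token 10: backref(off=2, len=1). Copied 'B' from pos 10. Output: "VWBFWBFBFBBVB"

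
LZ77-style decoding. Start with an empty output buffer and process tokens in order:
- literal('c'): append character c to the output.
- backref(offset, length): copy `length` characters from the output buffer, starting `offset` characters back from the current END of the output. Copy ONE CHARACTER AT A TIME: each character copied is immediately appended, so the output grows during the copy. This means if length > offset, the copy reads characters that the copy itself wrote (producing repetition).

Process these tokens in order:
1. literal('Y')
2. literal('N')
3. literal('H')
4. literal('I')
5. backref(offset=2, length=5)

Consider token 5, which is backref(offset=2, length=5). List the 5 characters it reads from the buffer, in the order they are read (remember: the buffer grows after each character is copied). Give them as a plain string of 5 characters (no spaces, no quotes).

Answer: HIHIH

Derivation:
Token 1: literal('Y'). Output: "Y"
Token 2: literal('N'). Output: "YN"
Token 3: literal('H'). Output: "YNH"
Token 4: literal('I'). Output: "YNHI"
Token 5: backref(off=2, len=5). Buffer before: "YNHI" (len 4)
  byte 1: read out[2]='H', append. Buffer now: "YNHIH"
  byte 2: read out[3]='I', append. Buffer now: "YNHIHI"
  byte 3: read out[4]='H', append. Buffer now: "YNHIHIH"
  byte 4: read out[5]='I', append. Buffer now: "YNHIHIHI"
  byte 5: read out[6]='H', append. Buffer now: "YNHIHIHIH"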